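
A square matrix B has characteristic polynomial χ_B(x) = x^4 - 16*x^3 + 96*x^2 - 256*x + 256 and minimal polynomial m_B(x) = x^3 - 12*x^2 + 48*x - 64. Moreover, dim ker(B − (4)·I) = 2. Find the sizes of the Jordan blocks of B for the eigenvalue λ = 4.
Block sizes for λ = 4: [3, 1]

Step 1 — from the characteristic polynomial, algebraic multiplicity of λ = 4 is 4. From dim ker(B − (4)·I) = 2, there are exactly 2 Jordan blocks for λ = 4.
Step 2 — from the minimal polynomial, the factor (x − 4)^3 tells us the largest block for λ = 4 has size 3.
Step 3 — with total size 4, 2 blocks, and largest block 3, the block sizes (in nonincreasing order) are [3, 1].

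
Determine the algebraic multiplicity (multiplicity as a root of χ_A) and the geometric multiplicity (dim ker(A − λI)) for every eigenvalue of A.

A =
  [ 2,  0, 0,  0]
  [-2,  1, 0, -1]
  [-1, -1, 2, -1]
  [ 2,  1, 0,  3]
λ = 2: alg = 4, geom = 2

Step 1 — factor the characteristic polynomial to read off the algebraic multiplicities:
  χ_A(x) = (x - 2)^4

Step 2 — compute geometric multiplicities via the rank-nullity identity g(λ) = n − rank(A − λI):
  rank(A − (2)·I) = 2, so dim ker(A − (2)·I) = n − 2 = 2

Summary:
  λ = 2: algebraic multiplicity = 4, geometric multiplicity = 2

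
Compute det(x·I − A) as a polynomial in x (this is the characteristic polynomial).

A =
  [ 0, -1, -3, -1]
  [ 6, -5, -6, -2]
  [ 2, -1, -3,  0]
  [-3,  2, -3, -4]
x^4 + 12*x^3 + 54*x^2 + 108*x + 81

Expanding det(x·I − A) (e.g. by cofactor expansion or by noting that A is similar to its Jordan form J, which has the same characteristic polynomial as A) gives
  χ_A(x) = x^4 + 12*x^3 + 54*x^2 + 108*x + 81
which factors as (x + 3)^4. The eigenvalues (with algebraic multiplicities) are λ = -3 with multiplicity 4.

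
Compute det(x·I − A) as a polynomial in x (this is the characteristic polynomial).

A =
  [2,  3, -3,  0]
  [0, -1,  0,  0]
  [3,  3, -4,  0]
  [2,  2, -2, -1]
x^4 + 4*x^3 + 6*x^2 + 4*x + 1

Expanding det(x·I − A) (e.g. by cofactor expansion or by noting that A is similar to its Jordan form J, which has the same characteristic polynomial as A) gives
  χ_A(x) = x^4 + 4*x^3 + 6*x^2 + 4*x + 1
which factors as (x + 1)^4. The eigenvalues (with algebraic multiplicities) are λ = -1 with multiplicity 4.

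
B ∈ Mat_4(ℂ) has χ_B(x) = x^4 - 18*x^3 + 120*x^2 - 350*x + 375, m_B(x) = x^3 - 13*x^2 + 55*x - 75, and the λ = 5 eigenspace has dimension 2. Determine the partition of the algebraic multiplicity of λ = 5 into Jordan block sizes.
Block sizes for λ = 5: [2, 1]

Step 1 — from the characteristic polynomial, algebraic multiplicity of λ = 5 is 3. From dim ker(B − (5)·I) = 2, there are exactly 2 Jordan blocks for λ = 5.
Step 2 — from the minimal polynomial, the factor (x − 5)^2 tells us the largest block for λ = 5 has size 2.
Step 3 — with total size 3, 2 blocks, and largest block 2, the block sizes (in nonincreasing order) are [2, 1].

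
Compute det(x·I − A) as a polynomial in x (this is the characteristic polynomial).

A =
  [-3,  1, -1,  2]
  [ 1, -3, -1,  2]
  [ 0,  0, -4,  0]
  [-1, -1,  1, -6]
x^4 + 16*x^3 + 96*x^2 + 256*x + 256

Expanding det(x·I − A) (e.g. by cofactor expansion or by noting that A is similar to its Jordan form J, which has the same characteristic polynomial as A) gives
  χ_A(x) = x^4 + 16*x^3 + 96*x^2 + 256*x + 256
which factors as (x + 4)^4. The eigenvalues (with algebraic multiplicities) are λ = -4 with multiplicity 4.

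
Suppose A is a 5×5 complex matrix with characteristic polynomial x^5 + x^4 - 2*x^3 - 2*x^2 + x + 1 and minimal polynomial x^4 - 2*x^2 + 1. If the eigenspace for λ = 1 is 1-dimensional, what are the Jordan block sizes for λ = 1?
Block sizes for λ = 1: [2]

Step 1 — from the characteristic polynomial, algebraic multiplicity of λ = 1 is 2. From dim ker(A − (1)·I) = 1, there are exactly 1 Jordan blocks for λ = 1.
Step 2 — from the minimal polynomial, the factor (x − 1)^2 tells us the largest block for λ = 1 has size 2.
Step 3 — with total size 2, 1 blocks, and largest block 2, the block sizes (in nonincreasing order) are [2].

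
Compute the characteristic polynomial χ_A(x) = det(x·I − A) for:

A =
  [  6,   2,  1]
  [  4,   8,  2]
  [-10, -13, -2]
x^3 - 12*x^2 + 48*x - 64

Expanding det(x·I − A) (e.g. by cofactor expansion or by noting that A is similar to its Jordan form J, which has the same characteristic polynomial as A) gives
  χ_A(x) = x^3 - 12*x^2 + 48*x - 64
which factors as (x - 4)^3. The eigenvalues (with algebraic multiplicities) are λ = 4 with multiplicity 3.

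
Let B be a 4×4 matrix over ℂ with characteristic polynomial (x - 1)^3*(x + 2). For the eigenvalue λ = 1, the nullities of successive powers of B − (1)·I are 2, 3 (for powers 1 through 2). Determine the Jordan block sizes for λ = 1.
Block sizes for λ = 1: [2, 1]

From the dimensions of kernels of powers, the number of Jordan blocks of size at least j is d_j − d_{j−1} where d_j = dim ker(N^j) (with d_0 = 0). Computing the differences gives [2, 1].
The number of blocks of size exactly k is (#blocks of size ≥ k) − (#blocks of size ≥ k + 1), so the partition is: 1 block(s) of size 1, 1 block(s) of size 2.
In nonincreasing order the block sizes are [2, 1].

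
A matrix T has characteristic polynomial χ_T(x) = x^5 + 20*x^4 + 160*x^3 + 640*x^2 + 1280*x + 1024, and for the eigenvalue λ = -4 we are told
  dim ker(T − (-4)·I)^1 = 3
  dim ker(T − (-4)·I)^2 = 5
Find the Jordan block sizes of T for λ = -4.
Block sizes for λ = -4: [2, 2, 1]

From the dimensions of kernels of powers, the number of Jordan blocks of size at least j is d_j − d_{j−1} where d_j = dim ker(N^j) (with d_0 = 0). Computing the differences gives [3, 2].
The number of blocks of size exactly k is (#blocks of size ≥ k) − (#blocks of size ≥ k + 1), so the partition is: 1 block(s) of size 1, 2 block(s) of size 2.
In nonincreasing order the block sizes are [2, 2, 1].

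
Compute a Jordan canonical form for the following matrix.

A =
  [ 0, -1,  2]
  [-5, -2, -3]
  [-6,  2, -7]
J_3(-3)

The characteristic polynomial is
  det(x·I − A) = x^3 + 9*x^2 + 27*x + 27 = (x + 3)^3

Eigenvalues and multiplicities (the geometric multiplicity of λ is n − rank(A − λI), which equals the number of Jordan blocks for λ):
  λ = -3: algebraic multiplicity = 3, geometric multiplicity = 1

Determining the block sizes for each eigenvalue:
  λ = -3: one block (gm = 1), so the single block has size am = 3 → block sizes [3]

Assembling the blocks gives a Jordan form
J =
  [-3,  1,  0]
  [ 0, -3,  1]
  [ 0,  0, -3]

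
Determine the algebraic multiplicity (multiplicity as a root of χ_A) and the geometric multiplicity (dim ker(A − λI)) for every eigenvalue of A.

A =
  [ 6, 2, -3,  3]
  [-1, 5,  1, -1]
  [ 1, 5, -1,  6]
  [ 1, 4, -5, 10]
λ = 5: alg = 4, geom = 2

Step 1 — factor the characteristic polynomial to read off the algebraic multiplicities:
  χ_A(x) = (x - 5)^4

Step 2 — compute geometric multiplicities via the rank-nullity identity g(λ) = n − rank(A − λI):
  rank(A − (5)·I) = 2, so dim ker(A − (5)·I) = n − 2 = 2

Summary:
  λ = 5: algebraic multiplicity = 4, geometric multiplicity = 2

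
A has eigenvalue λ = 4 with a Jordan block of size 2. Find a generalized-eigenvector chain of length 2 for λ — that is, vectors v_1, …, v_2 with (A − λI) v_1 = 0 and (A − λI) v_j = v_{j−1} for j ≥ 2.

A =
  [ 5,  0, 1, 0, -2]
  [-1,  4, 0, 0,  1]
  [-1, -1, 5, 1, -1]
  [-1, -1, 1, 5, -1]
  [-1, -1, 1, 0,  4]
A Jordan chain for λ = 4 of length 2:
v_1 = (1, 0, 1, 1, 1)ᵀ
v_2 = (0, 0, 1, 0, 0)ᵀ

Let N = A − (4)·I. We want v_2 with N^2 v_2 = 0 but N^1 v_2 ≠ 0; then v_{j-1} := N · v_j for j = 2, …, 2.

Pick v_2 = (0, 0, 1, 0, 0)ᵀ.
Then v_1 = N · v_2 = (1, 0, 1, 1, 1)ᵀ.

Sanity check: (A − (4)·I) v_1 = (0, 0, 0, 0, 0)ᵀ = 0. ✓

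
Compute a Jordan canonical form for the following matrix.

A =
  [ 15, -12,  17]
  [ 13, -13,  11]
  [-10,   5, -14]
J_3(-4)

The characteristic polynomial is
  det(x·I − A) = x^3 + 12*x^2 + 48*x + 64 = (x + 4)^3

Eigenvalues and multiplicities (the geometric multiplicity of λ is n − rank(A − λI), which equals the number of Jordan blocks for λ):
  λ = -4: algebraic multiplicity = 3, geometric multiplicity = 1

Determining the block sizes for each eigenvalue:
  λ = -4: one block (gm = 1), so the single block has size am = 3 → block sizes [3]

Assembling the blocks gives a Jordan form
J =
  [-4,  1,  0]
  [ 0, -4,  1]
  [ 0,  0, -4]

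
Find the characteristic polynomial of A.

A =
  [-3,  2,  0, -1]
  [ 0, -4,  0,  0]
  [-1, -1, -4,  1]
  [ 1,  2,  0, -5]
x^4 + 16*x^3 + 96*x^2 + 256*x + 256

Expanding det(x·I − A) (e.g. by cofactor expansion or by noting that A is similar to its Jordan form J, which has the same characteristic polynomial as A) gives
  χ_A(x) = x^4 + 16*x^3 + 96*x^2 + 256*x + 256
which factors as (x + 4)^4. The eigenvalues (with algebraic multiplicities) are λ = -4 with multiplicity 4.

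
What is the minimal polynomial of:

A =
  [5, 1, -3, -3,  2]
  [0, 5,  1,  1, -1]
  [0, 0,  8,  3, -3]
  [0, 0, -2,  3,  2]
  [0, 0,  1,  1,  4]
x^2 - 10*x + 25

The characteristic polynomial is χ_A(x) = (x - 5)^5, so the eigenvalues are known. The minimal polynomial is
  m_A(x) = Π_λ (x − λ)^{k_λ}
where k_λ is the size of the *largest* Jordan block for λ (equivalently, the smallest k with (A − λI)^k v = 0 for every generalised eigenvector v of λ).

  λ = 5: largest Jordan block has size 2, contributing (x − 5)^2

So m_A(x) = (x - 5)^2 = x^2 - 10*x + 25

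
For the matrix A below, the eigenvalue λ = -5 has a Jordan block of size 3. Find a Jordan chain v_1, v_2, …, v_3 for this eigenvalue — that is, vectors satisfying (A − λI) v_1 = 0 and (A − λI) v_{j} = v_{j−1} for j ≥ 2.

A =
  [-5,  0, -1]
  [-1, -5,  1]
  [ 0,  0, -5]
A Jordan chain for λ = -5 of length 3:
v_1 = (0, 1, 0)ᵀ
v_2 = (-1, 1, 0)ᵀ
v_3 = (0, 0, 1)ᵀ

Let N = A − (-5)·I. We want v_3 with N^3 v_3 = 0 but N^2 v_3 ≠ 0; then v_{j-1} := N · v_j for j = 3, …, 2.

Pick v_3 = (0, 0, 1)ᵀ.
Then v_2 = N · v_3 = (-1, 1, 0)ᵀ.
Then v_1 = N · v_2 = (0, 1, 0)ᵀ.

Sanity check: (A − (-5)·I) v_1 = (0, 0, 0)ᵀ = 0. ✓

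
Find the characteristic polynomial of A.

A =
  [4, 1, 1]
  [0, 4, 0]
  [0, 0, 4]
x^3 - 12*x^2 + 48*x - 64

Expanding det(x·I − A) (e.g. by cofactor expansion or by noting that A is similar to its Jordan form J, which has the same characteristic polynomial as A) gives
  χ_A(x) = x^3 - 12*x^2 + 48*x - 64
which factors as (x - 4)^3. The eigenvalues (with algebraic multiplicities) are λ = 4 with multiplicity 3.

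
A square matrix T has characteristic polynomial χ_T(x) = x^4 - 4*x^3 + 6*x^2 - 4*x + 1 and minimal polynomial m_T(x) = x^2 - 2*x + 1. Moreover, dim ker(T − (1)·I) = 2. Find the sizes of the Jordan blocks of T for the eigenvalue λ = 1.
Block sizes for λ = 1: [2, 2]

Step 1 — from the characteristic polynomial, algebraic multiplicity of λ = 1 is 4. From dim ker(T − (1)·I) = 2, there are exactly 2 Jordan blocks for λ = 1.
Step 2 — from the minimal polynomial, the factor (x − 1)^2 tells us the largest block for λ = 1 has size 2.
Step 3 — with total size 4, 2 blocks, and largest block 2, the block sizes (in nonincreasing order) are [2, 2].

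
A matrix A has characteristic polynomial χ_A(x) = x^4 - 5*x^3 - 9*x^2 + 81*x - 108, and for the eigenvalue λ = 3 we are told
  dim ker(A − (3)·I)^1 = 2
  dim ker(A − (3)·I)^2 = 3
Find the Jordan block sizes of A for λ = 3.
Block sizes for λ = 3: [2, 1]

From the dimensions of kernels of powers, the number of Jordan blocks of size at least j is d_j − d_{j−1} where d_j = dim ker(N^j) (with d_0 = 0). Computing the differences gives [2, 1].
The number of blocks of size exactly k is (#blocks of size ≥ k) − (#blocks of size ≥ k + 1), so the partition is: 1 block(s) of size 1, 1 block(s) of size 2.
In nonincreasing order the block sizes are [2, 1].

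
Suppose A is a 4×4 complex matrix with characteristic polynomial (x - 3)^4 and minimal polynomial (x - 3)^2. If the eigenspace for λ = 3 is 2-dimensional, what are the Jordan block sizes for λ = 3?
Block sizes for λ = 3: [2, 2]

Step 1 — from the characteristic polynomial, algebraic multiplicity of λ = 3 is 4. From dim ker(A − (3)·I) = 2, there are exactly 2 Jordan blocks for λ = 3.
Step 2 — from the minimal polynomial, the factor (x − 3)^2 tells us the largest block for λ = 3 has size 2.
Step 3 — with total size 4, 2 blocks, and largest block 2, the block sizes (in nonincreasing order) are [2, 2].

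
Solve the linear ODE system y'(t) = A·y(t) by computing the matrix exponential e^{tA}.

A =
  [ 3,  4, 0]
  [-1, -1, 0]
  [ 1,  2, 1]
e^{tA} =
  [2*t*exp(t) + exp(t), 4*t*exp(t), 0]
  [-t*exp(t), -2*t*exp(t) + exp(t), 0]
  [t*exp(t), 2*t*exp(t), exp(t)]

Strategy: write A = P · J · P⁻¹ where J is a Jordan canonical form, so e^{tA} = P · e^{tJ} · P⁻¹, and e^{tJ} can be computed block-by-block.

A has Jordan form
J =
  [1, 1, 0]
  [0, 1, 0]
  [0, 0, 1]
(up to reordering of blocks).

Per-block formulas:
  For a 1×1 block at λ = 1: exp(t · [1]) = [e^(1t)].
  For a 2×2 Jordan block J_2(1): exp(t · J_2(1)) = e^(1t)·(I + t·N), where N is the 2×2 nilpotent shift.

After assembling e^{tJ} and conjugating by P, we get:

e^{tA} =
  [2*t*exp(t) + exp(t), 4*t*exp(t), 0]
  [-t*exp(t), -2*t*exp(t) + exp(t), 0]
  [t*exp(t), 2*t*exp(t), exp(t)]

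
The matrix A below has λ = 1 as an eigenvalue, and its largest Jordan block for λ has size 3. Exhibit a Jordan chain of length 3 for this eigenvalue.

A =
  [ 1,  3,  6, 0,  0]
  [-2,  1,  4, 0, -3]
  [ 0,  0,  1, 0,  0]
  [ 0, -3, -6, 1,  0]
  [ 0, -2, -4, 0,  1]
A Jordan chain for λ = 1 of length 3:
v_1 = (-6, 0, 0, 6, 4)ᵀ
v_2 = (0, -2, 0, 0, 0)ᵀ
v_3 = (1, 0, 0, 0, 0)ᵀ

Let N = A − (1)·I. We want v_3 with N^3 v_3 = 0 but N^2 v_3 ≠ 0; then v_{j-1} := N · v_j for j = 3, …, 2.

Pick v_3 = (1, 0, 0, 0, 0)ᵀ.
Then v_2 = N · v_3 = (0, -2, 0, 0, 0)ᵀ.
Then v_1 = N · v_2 = (-6, 0, 0, 6, 4)ᵀ.

Sanity check: (A − (1)·I) v_1 = (0, 0, 0, 0, 0)ᵀ = 0. ✓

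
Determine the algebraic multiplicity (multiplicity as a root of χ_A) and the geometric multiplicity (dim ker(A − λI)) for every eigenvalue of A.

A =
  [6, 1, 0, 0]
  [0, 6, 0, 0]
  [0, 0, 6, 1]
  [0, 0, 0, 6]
λ = 6: alg = 4, geom = 2

Step 1 — factor the characteristic polynomial to read off the algebraic multiplicities:
  χ_A(x) = (x - 6)^4

Step 2 — compute geometric multiplicities via the rank-nullity identity g(λ) = n − rank(A − λI):
  rank(A − (6)·I) = 2, so dim ker(A − (6)·I) = n − 2 = 2

Summary:
  λ = 6: algebraic multiplicity = 4, geometric multiplicity = 2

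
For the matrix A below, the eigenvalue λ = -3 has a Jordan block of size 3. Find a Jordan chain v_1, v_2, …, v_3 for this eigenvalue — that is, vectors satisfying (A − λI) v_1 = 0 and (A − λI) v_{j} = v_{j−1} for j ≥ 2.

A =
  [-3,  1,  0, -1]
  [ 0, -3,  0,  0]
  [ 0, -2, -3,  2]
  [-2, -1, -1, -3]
A Jordan chain for λ = -3 of length 3:
v_1 = (2, 0, -4, 0)ᵀ
v_2 = (0, 0, 0, -2)ᵀ
v_3 = (1, 0, 0, 0)ᵀ

Let N = A − (-3)·I. We want v_3 with N^3 v_3 = 0 but N^2 v_3 ≠ 0; then v_{j-1} := N · v_j for j = 3, …, 2.

Pick v_3 = (1, 0, 0, 0)ᵀ.
Then v_2 = N · v_3 = (0, 0, 0, -2)ᵀ.
Then v_1 = N · v_2 = (2, 0, -4, 0)ᵀ.

Sanity check: (A − (-3)·I) v_1 = (0, 0, 0, 0)ᵀ = 0. ✓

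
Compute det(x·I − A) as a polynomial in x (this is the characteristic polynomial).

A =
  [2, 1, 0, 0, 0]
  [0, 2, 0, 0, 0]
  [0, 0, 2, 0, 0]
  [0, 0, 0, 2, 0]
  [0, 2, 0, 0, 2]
x^5 - 10*x^4 + 40*x^3 - 80*x^2 + 80*x - 32

Expanding det(x·I − A) (e.g. by cofactor expansion or by noting that A is similar to its Jordan form J, which has the same characteristic polynomial as A) gives
  χ_A(x) = x^5 - 10*x^4 + 40*x^3 - 80*x^2 + 80*x - 32
which factors as (x - 2)^5. The eigenvalues (with algebraic multiplicities) are λ = 2 with multiplicity 5.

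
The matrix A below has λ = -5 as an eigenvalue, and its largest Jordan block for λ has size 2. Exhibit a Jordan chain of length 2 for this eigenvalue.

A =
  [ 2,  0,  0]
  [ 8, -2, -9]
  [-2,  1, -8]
A Jordan chain for λ = -5 of length 2:
v_1 = (0, 3, 1)ᵀ
v_2 = (0, 1, 0)ᵀ

Let N = A − (-5)·I. We want v_2 with N^2 v_2 = 0 but N^1 v_2 ≠ 0; then v_{j-1} := N · v_j for j = 2, …, 2.

Pick v_2 = (0, 1, 0)ᵀ.
Then v_1 = N · v_2 = (0, 3, 1)ᵀ.

Sanity check: (A − (-5)·I) v_1 = (0, 0, 0)ᵀ = 0. ✓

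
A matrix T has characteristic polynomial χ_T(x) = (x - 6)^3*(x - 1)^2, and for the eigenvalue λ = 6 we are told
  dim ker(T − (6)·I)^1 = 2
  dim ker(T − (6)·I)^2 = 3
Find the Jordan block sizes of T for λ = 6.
Block sizes for λ = 6: [2, 1]

From the dimensions of kernels of powers, the number of Jordan blocks of size at least j is d_j − d_{j−1} where d_j = dim ker(N^j) (with d_0 = 0). Computing the differences gives [2, 1].
The number of blocks of size exactly k is (#blocks of size ≥ k) − (#blocks of size ≥ k + 1), so the partition is: 1 block(s) of size 1, 1 block(s) of size 2.
In nonincreasing order the block sizes are [2, 1].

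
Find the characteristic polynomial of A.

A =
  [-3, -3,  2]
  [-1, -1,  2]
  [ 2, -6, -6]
x^3 + 10*x^2 + 32*x + 32

Expanding det(x·I − A) (e.g. by cofactor expansion or by noting that A is similar to its Jordan form J, which has the same characteristic polynomial as A) gives
  χ_A(x) = x^3 + 10*x^2 + 32*x + 32
which factors as (x + 2)*(x + 4)^2. The eigenvalues (with algebraic multiplicities) are λ = -4 with multiplicity 2, λ = -2 with multiplicity 1.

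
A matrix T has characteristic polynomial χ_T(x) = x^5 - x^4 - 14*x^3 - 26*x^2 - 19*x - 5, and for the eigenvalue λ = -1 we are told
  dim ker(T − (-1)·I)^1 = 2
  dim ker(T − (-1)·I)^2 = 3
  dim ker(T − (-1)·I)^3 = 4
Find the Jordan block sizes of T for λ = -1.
Block sizes for λ = -1: [3, 1]

From the dimensions of kernels of powers, the number of Jordan blocks of size at least j is d_j − d_{j−1} where d_j = dim ker(N^j) (with d_0 = 0). Computing the differences gives [2, 1, 1].
The number of blocks of size exactly k is (#blocks of size ≥ k) − (#blocks of size ≥ k + 1), so the partition is: 1 block(s) of size 1, 1 block(s) of size 3.
In nonincreasing order the block sizes are [3, 1].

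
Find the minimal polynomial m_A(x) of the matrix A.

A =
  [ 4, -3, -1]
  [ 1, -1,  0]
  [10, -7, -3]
x^3

The characteristic polynomial is χ_A(x) = x^3, so the eigenvalues are known. The minimal polynomial is
  m_A(x) = Π_λ (x − λ)^{k_λ}
where k_λ is the size of the *largest* Jordan block for λ (equivalently, the smallest k with (A − λI)^k v = 0 for every generalised eigenvector v of λ).

  λ = 0: largest Jordan block has size 3, contributing (x − 0)^3

So m_A(x) = x^3 = x^3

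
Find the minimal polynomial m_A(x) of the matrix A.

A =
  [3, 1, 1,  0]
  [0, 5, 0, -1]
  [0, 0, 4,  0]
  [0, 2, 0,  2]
x^3 - 10*x^2 + 33*x - 36

The characteristic polynomial is χ_A(x) = (x - 4)^2*(x - 3)^2, so the eigenvalues are known. The minimal polynomial is
  m_A(x) = Π_λ (x − λ)^{k_λ}
where k_λ is the size of the *largest* Jordan block for λ (equivalently, the smallest k with (A − λI)^k v = 0 for every generalised eigenvector v of λ).

  λ = 3: largest Jordan block has size 2, contributing (x − 3)^2
  λ = 4: largest Jordan block has size 1, contributing (x − 4)

So m_A(x) = (x - 4)*(x - 3)^2 = x^3 - 10*x^2 + 33*x - 36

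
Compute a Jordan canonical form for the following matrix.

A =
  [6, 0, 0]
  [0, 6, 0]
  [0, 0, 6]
J_1(6) ⊕ J_1(6) ⊕ J_1(6)

The characteristic polynomial is
  det(x·I − A) = x^3 - 18*x^2 + 108*x - 216 = (x - 6)^3

Eigenvalues and multiplicities (the geometric multiplicity of λ is n − rank(A − λI), which equals the number of Jordan blocks for λ):
  λ = 6: algebraic multiplicity = 3, geometric multiplicity = 3

Determining the block sizes for each eigenvalue:
  λ = 6: gm = am = 3, so every block has size 1 → block sizes [1, 1, 1]

Assembling the blocks gives a Jordan form
J =
  [6, 0, 0]
  [0, 6, 0]
  [0, 0, 6]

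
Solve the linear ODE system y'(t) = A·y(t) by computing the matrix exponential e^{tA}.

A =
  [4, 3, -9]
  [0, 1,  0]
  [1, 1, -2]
e^{tA} =
  [3*t*exp(t) + exp(t), 3*t*exp(t), -9*t*exp(t)]
  [0, exp(t), 0]
  [t*exp(t), t*exp(t), -3*t*exp(t) + exp(t)]

Strategy: write A = P · J · P⁻¹ where J is a Jordan canonical form, so e^{tA} = P · e^{tJ} · P⁻¹, and e^{tJ} can be computed block-by-block.

A has Jordan form
J =
  [1, 1, 0]
  [0, 1, 0]
  [0, 0, 1]
(up to reordering of blocks).

Per-block formulas:
  For a 1×1 block at λ = 1: exp(t · [1]) = [e^(1t)].
  For a 2×2 Jordan block J_2(1): exp(t · J_2(1)) = e^(1t)·(I + t·N), where N is the 2×2 nilpotent shift.

After assembling e^{tJ} and conjugating by P, we get:

e^{tA} =
  [3*t*exp(t) + exp(t), 3*t*exp(t), -9*t*exp(t)]
  [0, exp(t), 0]
  [t*exp(t), t*exp(t), -3*t*exp(t) + exp(t)]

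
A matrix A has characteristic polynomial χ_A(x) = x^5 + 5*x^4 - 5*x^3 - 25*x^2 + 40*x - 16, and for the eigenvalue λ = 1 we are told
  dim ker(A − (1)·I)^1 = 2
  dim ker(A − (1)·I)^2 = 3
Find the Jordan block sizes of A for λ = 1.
Block sizes for λ = 1: [2, 1]

From the dimensions of kernels of powers, the number of Jordan blocks of size at least j is d_j − d_{j−1} where d_j = dim ker(N^j) (with d_0 = 0). Computing the differences gives [2, 1].
The number of blocks of size exactly k is (#blocks of size ≥ k) − (#blocks of size ≥ k + 1), so the partition is: 1 block(s) of size 1, 1 block(s) of size 2.
In nonincreasing order the block sizes are [2, 1].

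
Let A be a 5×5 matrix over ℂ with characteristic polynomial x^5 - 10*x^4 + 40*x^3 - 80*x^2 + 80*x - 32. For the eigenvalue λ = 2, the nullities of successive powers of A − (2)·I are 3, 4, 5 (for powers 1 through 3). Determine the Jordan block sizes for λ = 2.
Block sizes for λ = 2: [3, 1, 1]

From the dimensions of kernels of powers, the number of Jordan blocks of size at least j is d_j − d_{j−1} where d_j = dim ker(N^j) (with d_0 = 0). Computing the differences gives [3, 1, 1].
The number of blocks of size exactly k is (#blocks of size ≥ k) − (#blocks of size ≥ k + 1), so the partition is: 2 block(s) of size 1, 1 block(s) of size 3.
In nonincreasing order the block sizes are [3, 1, 1].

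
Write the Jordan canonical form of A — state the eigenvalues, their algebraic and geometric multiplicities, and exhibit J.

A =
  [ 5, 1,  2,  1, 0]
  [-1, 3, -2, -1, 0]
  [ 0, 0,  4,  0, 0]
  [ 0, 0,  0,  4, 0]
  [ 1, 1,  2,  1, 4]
J_2(4) ⊕ J_1(4) ⊕ J_1(4) ⊕ J_1(4)

The characteristic polynomial is
  det(x·I − A) = x^5 - 20*x^4 + 160*x^3 - 640*x^2 + 1280*x - 1024 = (x - 4)^5

Eigenvalues and multiplicities (the geometric multiplicity of λ is n − rank(A − λI), which equals the number of Jordan blocks for λ):
  λ = 4: algebraic multiplicity = 5, geometric multiplicity = 4

Determining the block sizes for each eigenvalue:
  λ = 4: 4 blocks summing to 5 forces exactly one block of size 2 and the rest size 1 → block sizes [2, 1, 1, 1]

Assembling the blocks gives a Jordan form
J =
  [4, 1, 0, 0, 0]
  [0, 4, 0, 0, 0]
  [0, 0, 4, 0, 0]
  [0, 0, 0, 4, 0]
  [0, 0, 0, 0, 4]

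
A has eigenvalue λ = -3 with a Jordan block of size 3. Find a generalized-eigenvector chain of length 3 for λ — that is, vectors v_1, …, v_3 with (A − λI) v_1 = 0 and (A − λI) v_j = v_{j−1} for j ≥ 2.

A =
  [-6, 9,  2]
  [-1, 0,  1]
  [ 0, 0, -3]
A Jordan chain for λ = -3 of length 3:
v_1 = (3, 1, 0)ᵀ
v_2 = (2, 1, 0)ᵀ
v_3 = (0, 0, 1)ᵀ

Let N = A − (-3)·I. We want v_3 with N^3 v_3 = 0 but N^2 v_3 ≠ 0; then v_{j-1} := N · v_j for j = 3, …, 2.

Pick v_3 = (0, 0, 1)ᵀ.
Then v_2 = N · v_3 = (2, 1, 0)ᵀ.
Then v_1 = N · v_2 = (3, 1, 0)ᵀ.

Sanity check: (A − (-3)·I) v_1 = (0, 0, 0)ᵀ = 0. ✓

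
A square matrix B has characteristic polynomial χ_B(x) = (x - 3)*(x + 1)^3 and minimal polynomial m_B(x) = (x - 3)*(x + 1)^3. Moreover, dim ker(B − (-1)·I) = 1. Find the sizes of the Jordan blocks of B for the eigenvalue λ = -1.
Block sizes for λ = -1: [3]

Step 1 — from the characteristic polynomial, algebraic multiplicity of λ = -1 is 3. From dim ker(B − (-1)·I) = 1, there are exactly 1 Jordan blocks for λ = -1.
Step 2 — from the minimal polynomial, the factor (x + 1)^3 tells us the largest block for λ = -1 has size 3.
Step 3 — with total size 3, 1 blocks, and largest block 3, the block sizes (in nonincreasing order) are [3].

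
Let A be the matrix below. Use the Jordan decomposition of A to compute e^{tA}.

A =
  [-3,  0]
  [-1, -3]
e^{tA} =
  [exp(-3*t), 0]
  [-t*exp(-3*t), exp(-3*t)]

Strategy: write A = P · J · P⁻¹ where J is a Jordan canonical form, so e^{tA} = P · e^{tJ} · P⁻¹, and e^{tJ} can be computed block-by-block.

A has Jordan form
J =
  [-3,  1]
  [ 0, -3]
(up to reordering of blocks).

Per-block formulas:
  For a 2×2 Jordan block J_2(-3): exp(t · J_2(-3)) = e^(-3t)·(I + t·N), where N is the 2×2 nilpotent shift.

After assembling e^{tJ} and conjugating by P, we get:

e^{tA} =
  [exp(-3*t), 0]
  [-t*exp(-3*t), exp(-3*t)]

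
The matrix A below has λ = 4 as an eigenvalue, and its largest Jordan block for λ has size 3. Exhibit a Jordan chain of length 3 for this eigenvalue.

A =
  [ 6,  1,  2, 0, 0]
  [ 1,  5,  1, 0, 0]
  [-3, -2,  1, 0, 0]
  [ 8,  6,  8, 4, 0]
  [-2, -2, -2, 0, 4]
A Jordan chain for λ = 4 of length 3:
v_1 = (-1, 0, 1, -2, 0)ᵀ
v_2 = (2, 1, -3, 8, -2)ᵀ
v_3 = (1, 0, 0, 0, 0)ᵀ

Let N = A − (4)·I. We want v_3 with N^3 v_3 = 0 but N^2 v_3 ≠ 0; then v_{j-1} := N · v_j for j = 3, …, 2.

Pick v_3 = (1, 0, 0, 0, 0)ᵀ.
Then v_2 = N · v_3 = (2, 1, -3, 8, -2)ᵀ.
Then v_1 = N · v_2 = (-1, 0, 1, -2, 0)ᵀ.

Sanity check: (A − (4)·I) v_1 = (0, 0, 0, 0, 0)ᵀ = 0. ✓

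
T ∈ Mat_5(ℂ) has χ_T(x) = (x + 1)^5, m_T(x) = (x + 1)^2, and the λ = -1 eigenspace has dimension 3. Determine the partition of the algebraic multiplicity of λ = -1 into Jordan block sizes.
Block sizes for λ = -1: [2, 2, 1]

Step 1 — from the characteristic polynomial, algebraic multiplicity of λ = -1 is 5. From dim ker(T − (-1)·I) = 3, there are exactly 3 Jordan blocks for λ = -1.
Step 2 — from the minimal polynomial, the factor (x + 1)^2 tells us the largest block for λ = -1 has size 2.
Step 3 — with total size 5, 3 blocks, and largest block 2, the block sizes (in nonincreasing order) are [2, 2, 1].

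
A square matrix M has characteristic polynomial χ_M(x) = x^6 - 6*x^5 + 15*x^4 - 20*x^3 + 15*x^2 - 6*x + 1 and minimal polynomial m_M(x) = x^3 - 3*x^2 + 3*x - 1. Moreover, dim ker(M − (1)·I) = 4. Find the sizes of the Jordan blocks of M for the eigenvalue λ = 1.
Block sizes for λ = 1: [3, 1, 1, 1]

Step 1 — from the characteristic polynomial, algebraic multiplicity of λ = 1 is 6. From dim ker(M − (1)·I) = 4, there are exactly 4 Jordan blocks for λ = 1.
Step 2 — from the minimal polynomial, the factor (x − 1)^3 tells us the largest block for λ = 1 has size 3.
Step 3 — with total size 6, 4 blocks, and largest block 3, the block sizes (in nonincreasing order) are [3, 1, 1, 1].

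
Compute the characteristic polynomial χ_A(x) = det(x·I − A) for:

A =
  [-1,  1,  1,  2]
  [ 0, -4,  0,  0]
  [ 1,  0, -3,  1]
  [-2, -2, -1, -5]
x^4 + 13*x^3 + 63*x^2 + 135*x + 108

Expanding det(x·I − A) (e.g. by cofactor expansion or by noting that A is similar to its Jordan form J, which has the same characteristic polynomial as A) gives
  χ_A(x) = x^4 + 13*x^3 + 63*x^2 + 135*x + 108
which factors as (x + 3)^3*(x + 4). The eigenvalues (with algebraic multiplicities) are λ = -4 with multiplicity 1, λ = -3 with multiplicity 3.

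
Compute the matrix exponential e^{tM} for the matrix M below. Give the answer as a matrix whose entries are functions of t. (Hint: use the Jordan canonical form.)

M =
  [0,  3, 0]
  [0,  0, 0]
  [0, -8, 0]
e^{tM} =
  [1, 3*t, 0]
  [0, 1, 0]
  [0, -8*t, 1]

Strategy: write M = P · J · P⁻¹ where J is a Jordan canonical form, so e^{tM} = P · e^{tJ} · P⁻¹, and e^{tJ} can be computed block-by-block.

M has Jordan form
J =
  [0, 1, 0]
  [0, 0, 0]
  [0, 0, 0]
(up to reordering of blocks).

Per-block formulas:
  For a 1×1 block at λ = 0: exp(t · [0]) = [e^(0t)].
  For a 2×2 Jordan block J_2(0): exp(t · J_2(0)) = e^(0t)·(I + t·N), where N is the 2×2 nilpotent shift.

After assembling e^{tJ} and conjugating by P, we get:

e^{tM} =
  [1, 3*t, 0]
  [0, 1, 0]
  [0, -8*t, 1]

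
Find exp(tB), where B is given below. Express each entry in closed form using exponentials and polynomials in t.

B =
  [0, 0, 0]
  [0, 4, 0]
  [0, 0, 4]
e^{tB} =
  [1, 0, 0]
  [0, exp(4*t), 0]
  [0, 0, exp(4*t)]

Strategy: write B = P · J · P⁻¹ where J is a Jordan canonical form, so e^{tB} = P · e^{tJ} · P⁻¹, and e^{tJ} can be computed block-by-block.

B has Jordan form
J =
  [0, 0, 0]
  [0, 4, 0]
  [0, 0, 4]
(up to reordering of blocks).

Per-block formulas:
  For a 1×1 block at λ = 4: exp(t · [4]) = [e^(4t)].
  For a 1×1 block at λ = 0: exp(t · [0]) = [e^(0t)].

After assembling e^{tJ} and conjugating by P, we get:

e^{tB} =
  [1, 0, 0]
  [0, exp(4*t), 0]
  [0, 0, exp(4*t)]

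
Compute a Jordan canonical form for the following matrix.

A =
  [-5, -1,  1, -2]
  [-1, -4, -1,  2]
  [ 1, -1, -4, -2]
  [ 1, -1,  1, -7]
J_3(-5) ⊕ J_1(-5)

The characteristic polynomial is
  det(x·I − A) = x^4 + 20*x^3 + 150*x^2 + 500*x + 625 = (x + 5)^4

Eigenvalues and multiplicities (the geometric multiplicity of λ is n − rank(A − λI), which equals the number of Jordan blocks for λ):
  λ = -5: algebraic multiplicity = 4, geometric multiplicity = 2

Determining the block sizes for each eigenvalue:
  λ = -5: with am = 4 and gm = 2, the partition is not yet determined (e.g. several partitions of 4 into 2 parts exist). Let N = A − (-5)·I. Computing rank(N^1) = 2, rank(N^2) = 1, rank(N^3) = 0; the number of blocks of size ≥ j is rank(N^{j−1}) − rank(N^j), giving [2, 1, 1]. So we have 1 block(s) of size 3, 1 block(s) of size 1 → block sizes [3, 1]

Assembling the blocks gives a Jordan form
J =
  [-5,  1,  0,  0]
  [ 0, -5,  1,  0]
  [ 0,  0, -5,  0]
  [ 0,  0,  0, -5]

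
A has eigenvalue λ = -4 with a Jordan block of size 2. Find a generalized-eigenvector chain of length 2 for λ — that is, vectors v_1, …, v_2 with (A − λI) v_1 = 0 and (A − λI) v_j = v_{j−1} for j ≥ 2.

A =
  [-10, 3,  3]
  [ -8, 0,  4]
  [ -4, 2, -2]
A Jordan chain for λ = -4 of length 2:
v_1 = (-6, -8, -4)ᵀ
v_2 = (1, 0, 0)ᵀ

Let N = A − (-4)·I. We want v_2 with N^2 v_2 = 0 but N^1 v_2 ≠ 0; then v_{j-1} := N · v_j for j = 2, …, 2.

Pick v_2 = (1, 0, 0)ᵀ.
Then v_1 = N · v_2 = (-6, -8, -4)ᵀ.

Sanity check: (A − (-4)·I) v_1 = (0, 0, 0)ᵀ = 0. ✓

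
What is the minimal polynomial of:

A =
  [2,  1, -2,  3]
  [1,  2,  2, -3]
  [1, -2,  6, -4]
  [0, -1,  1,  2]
x^3 - 9*x^2 + 27*x - 27

The characteristic polynomial is χ_A(x) = (x - 3)^4, so the eigenvalues are known. The minimal polynomial is
  m_A(x) = Π_λ (x − λ)^{k_λ}
where k_λ is the size of the *largest* Jordan block for λ (equivalently, the smallest k with (A − λI)^k v = 0 for every generalised eigenvector v of λ).

  λ = 3: largest Jordan block has size 3, contributing (x − 3)^3

So m_A(x) = (x - 3)^3 = x^3 - 9*x^2 + 27*x - 27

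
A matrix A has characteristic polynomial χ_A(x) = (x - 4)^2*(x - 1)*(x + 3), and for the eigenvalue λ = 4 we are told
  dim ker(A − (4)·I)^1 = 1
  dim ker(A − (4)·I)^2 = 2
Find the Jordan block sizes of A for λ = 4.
Block sizes for λ = 4: [2]

From the dimensions of kernels of powers, the number of Jordan blocks of size at least j is d_j − d_{j−1} where d_j = dim ker(N^j) (with d_0 = 0). Computing the differences gives [1, 1].
The number of blocks of size exactly k is (#blocks of size ≥ k) − (#blocks of size ≥ k + 1), so the partition is: 1 block(s) of size 2.
In nonincreasing order the block sizes are [2].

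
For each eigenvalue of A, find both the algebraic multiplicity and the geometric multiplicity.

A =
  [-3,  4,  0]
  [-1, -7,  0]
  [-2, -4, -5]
λ = -5: alg = 3, geom = 2

Step 1 — factor the characteristic polynomial to read off the algebraic multiplicities:
  χ_A(x) = (x + 5)^3

Step 2 — compute geometric multiplicities via the rank-nullity identity g(λ) = n − rank(A − λI):
  rank(A − (-5)·I) = 1, so dim ker(A − (-5)·I) = n − 1 = 2

Summary:
  λ = -5: algebraic multiplicity = 3, geometric multiplicity = 2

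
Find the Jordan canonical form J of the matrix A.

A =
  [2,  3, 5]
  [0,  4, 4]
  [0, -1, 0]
J_3(2)

The characteristic polynomial is
  det(x·I − A) = x^3 - 6*x^2 + 12*x - 8 = (x - 2)^3

Eigenvalues and multiplicities (the geometric multiplicity of λ is n − rank(A − λI), which equals the number of Jordan blocks for λ):
  λ = 2: algebraic multiplicity = 3, geometric multiplicity = 1

Determining the block sizes for each eigenvalue:
  λ = 2: one block (gm = 1), so the single block has size am = 3 → block sizes [3]

Assembling the blocks gives a Jordan form
J =
  [2, 1, 0]
  [0, 2, 1]
  [0, 0, 2]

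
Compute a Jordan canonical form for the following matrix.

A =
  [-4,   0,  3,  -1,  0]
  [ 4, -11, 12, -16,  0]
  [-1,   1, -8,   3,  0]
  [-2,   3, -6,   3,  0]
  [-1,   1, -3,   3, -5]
J_2(-5) ⊕ J_2(-5) ⊕ J_1(-5)

The characteristic polynomial is
  det(x·I − A) = x^5 + 25*x^4 + 250*x^3 + 1250*x^2 + 3125*x + 3125 = (x + 5)^5

Eigenvalues and multiplicities (the geometric multiplicity of λ is n − rank(A − λI), which equals the number of Jordan blocks for λ):
  λ = -5: algebraic multiplicity = 5, geometric multiplicity = 3

Determining the block sizes for each eigenvalue:
  λ = -5: with am = 5 and gm = 3, the partition is not yet determined (e.g. several partitions of 5 into 3 parts exist). Let N = A − (-5)·I. Computing rank(N^1) = 2, rank(N^2) = 0; the number of blocks of size ≥ j is rank(N^{j−1}) − rank(N^j), giving [3, 2]. So we have 2 block(s) of size 2, 1 block(s) of size 1 → block sizes [2, 2, 1]

Assembling the blocks gives a Jordan form
J =
  [-5,  1,  0,  0,  0]
  [ 0, -5,  0,  0,  0]
  [ 0,  0, -5,  1,  0]
  [ 0,  0,  0, -5,  0]
  [ 0,  0,  0,  0, -5]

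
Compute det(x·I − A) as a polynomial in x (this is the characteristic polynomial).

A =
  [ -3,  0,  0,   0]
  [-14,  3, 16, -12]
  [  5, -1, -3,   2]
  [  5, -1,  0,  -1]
x^4 + 4*x^3 - 2*x^2 - 12*x + 9

Expanding det(x·I − A) (e.g. by cofactor expansion or by noting that A is similar to its Jordan form J, which has the same characteristic polynomial as A) gives
  χ_A(x) = x^4 + 4*x^3 - 2*x^2 - 12*x + 9
which factors as (x - 1)^2*(x + 3)^2. The eigenvalues (with algebraic multiplicities) are λ = -3 with multiplicity 2, λ = 1 with multiplicity 2.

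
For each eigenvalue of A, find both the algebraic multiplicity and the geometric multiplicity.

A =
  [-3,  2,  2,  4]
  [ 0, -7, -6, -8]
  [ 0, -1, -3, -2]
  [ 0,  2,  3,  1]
λ = -3: alg = 4, geom = 2

Step 1 — factor the characteristic polynomial to read off the algebraic multiplicities:
  χ_A(x) = (x + 3)^4

Step 2 — compute geometric multiplicities via the rank-nullity identity g(λ) = n − rank(A − λI):
  rank(A − (-3)·I) = 2, so dim ker(A − (-3)·I) = n − 2 = 2

Summary:
  λ = -3: algebraic multiplicity = 4, geometric multiplicity = 2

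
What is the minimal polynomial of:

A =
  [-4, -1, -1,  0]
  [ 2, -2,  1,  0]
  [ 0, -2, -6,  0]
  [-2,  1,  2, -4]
x^3 + 12*x^2 + 48*x + 64

The characteristic polynomial is χ_A(x) = (x + 4)^4, so the eigenvalues are known. The minimal polynomial is
  m_A(x) = Π_λ (x − λ)^{k_λ}
where k_λ is the size of the *largest* Jordan block for λ (equivalently, the smallest k with (A − λI)^k v = 0 for every generalised eigenvector v of λ).

  λ = -4: largest Jordan block has size 3, contributing (x + 4)^3

So m_A(x) = (x + 4)^3 = x^3 + 12*x^2 + 48*x + 64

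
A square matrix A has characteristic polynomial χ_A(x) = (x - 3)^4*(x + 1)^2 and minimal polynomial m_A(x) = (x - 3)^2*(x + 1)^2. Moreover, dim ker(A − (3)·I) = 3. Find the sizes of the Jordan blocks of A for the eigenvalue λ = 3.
Block sizes for λ = 3: [2, 1, 1]

Step 1 — from the characteristic polynomial, algebraic multiplicity of λ = 3 is 4. From dim ker(A − (3)·I) = 3, there are exactly 3 Jordan blocks for λ = 3.
Step 2 — from the minimal polynomial, the factor (x − 3)^2 tells us the largest block for λ = 3 has size 2.
Step 3 — with total size 4, 3 blocks, and largest block 2, the block sizes (in nonincreasing order) are [2, 1, 1].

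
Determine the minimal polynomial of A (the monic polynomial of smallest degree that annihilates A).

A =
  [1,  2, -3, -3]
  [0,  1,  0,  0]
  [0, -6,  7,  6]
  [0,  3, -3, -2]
x^3 - 6*x^2 + 9*x - 4

The characteristic polynomial is χ_A(x) = (x - 4)*(x - 1)^3, so the eigenvalues are known. The minimal polynomial is
  m_A(x) = Π_λ (x − λ)^{k_λ}
where k_λ is the size of the *largest* Jordan block for λ (equivalently, the smallest k with (A − λI)^k v = 0 for every generalised eigenvector v of λ).

  λ = 1: largest Jordan block has size 2, contributing (x − 1)^2
  λ = 4: largest Jordan block has size 1, contributing (x − 4)

So m_A(x) = (x - 4)*(x - 1)^2 = x^3 - 6*x^2 + 9*x - 4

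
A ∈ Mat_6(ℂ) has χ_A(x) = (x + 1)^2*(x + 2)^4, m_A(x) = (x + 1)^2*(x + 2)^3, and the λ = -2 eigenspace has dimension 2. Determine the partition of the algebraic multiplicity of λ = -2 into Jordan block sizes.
Block sizes for λ = -2: [3, 1]

Step 1 — from the characteristic polynomial, algebraic multiplicity of λ = -2 is 4. From dim ker(A − (-2)·I) = 2, there are exactly 2 Jordan blocks for λ = -2.
Step 2 — from the minimal polynomial, the factor (x + 2)^3 tells us the largest block for λ = -2 has size 3.
Step 3 — with total size 4, 2 blocks, and largest block 3, the block sizes (in nonincreasing order) are [3, 1].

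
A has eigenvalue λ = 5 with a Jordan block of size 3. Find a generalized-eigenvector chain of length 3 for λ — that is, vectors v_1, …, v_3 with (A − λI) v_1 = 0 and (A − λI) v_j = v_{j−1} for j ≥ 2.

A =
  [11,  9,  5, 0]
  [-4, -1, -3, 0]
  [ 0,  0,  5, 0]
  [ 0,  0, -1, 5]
A Jordan chain for λ = 5 of length 3:
v_1 = (3, -2, 0, 0)ᵀ
v_2 = (5, -3, 0, -1)ᵀ
v_3 = (0, 0, 1, 0)ᵀ

Let N = A − (5)·I. We want v_3 with N^3 v_3 = 0 but N^2 v_3 ≠ 0; then v_{j-1} := N · v_j for j = 3, …, 2.

Pick v_3 = (0, 0, 1, 0)ᵀ.
Then v_2 = N · v_3 = (5, -3, 0, -1)ᵀ.
Then v_1 = N · v_2 = (3, -2, 0, 0)ᵀ.

Sanity check: (A − (5)·I) v_1 = (0, 0, 0, 0)ᵀ = 0. ✓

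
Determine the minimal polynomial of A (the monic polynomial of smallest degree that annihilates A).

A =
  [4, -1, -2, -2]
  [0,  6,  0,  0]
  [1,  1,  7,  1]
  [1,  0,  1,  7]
x^2 - 12*x + 36

The characteristic polynomial is χ_A(x) = (x - 6)^4, so the eigenvalues are known. The minimal polynomial is
  m_A(x) = Π_λ (x − λ)^{k_λ}
where k_λ is the size of the *largest* Jordan block for λ (equivalently, the smallest k with (A − λI)^k v = 0 for every generalised eigenvector v of λ).

  λ = 6: largest Jordan block has size 2, contributing (x − 6)^2

So m_A(x) = (x - 6)^2 = x^2 - 12*x + 36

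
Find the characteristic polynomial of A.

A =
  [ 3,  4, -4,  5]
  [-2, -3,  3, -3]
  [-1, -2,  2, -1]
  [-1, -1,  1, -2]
x^4

Expanding det(x·I − A) (e.g. by cofactor expansion or by noting that A is similar to its Jordan form J, which has the same characteristic polynomial as A) gives
  χ_A(x) = x^4
which factors as x^4. The eigenvalues (with algebraic multiplicities) are λ = 0 with multiplicity 4.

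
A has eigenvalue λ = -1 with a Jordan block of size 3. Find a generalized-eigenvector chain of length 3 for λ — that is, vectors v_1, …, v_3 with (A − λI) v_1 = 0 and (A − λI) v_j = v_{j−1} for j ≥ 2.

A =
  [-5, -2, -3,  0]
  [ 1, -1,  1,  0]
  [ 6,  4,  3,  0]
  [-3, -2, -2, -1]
A Jordan chain for λ = -1 of length 3:
v_1 = (-4, 2, 4, -2)ᵀ
v_2 = (-4, 1, 6, -3)ᵀ
v_3 = (1, 0, 0, 0)ᵀ

Let N = A − (-1)·I. We want v_3 with N^3 v_3 = 0 but N^2 v_3 ≠ 0; then v_{j-1} := N · v_j for j = 3, …, 2.

Pick v_3 = (1, 0, 0, 0)ᵀ.
Then v_2 = N · v_3 = (-4, 1, 6, -3)ᵀ.
Then v_1 = N · v_2 = (-4, 2, 4, -2)ᵀ.

Sanity check: (A − (-1)·I) v_1 = (0, 0, 0, 0)ᵀ = 0. ✓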